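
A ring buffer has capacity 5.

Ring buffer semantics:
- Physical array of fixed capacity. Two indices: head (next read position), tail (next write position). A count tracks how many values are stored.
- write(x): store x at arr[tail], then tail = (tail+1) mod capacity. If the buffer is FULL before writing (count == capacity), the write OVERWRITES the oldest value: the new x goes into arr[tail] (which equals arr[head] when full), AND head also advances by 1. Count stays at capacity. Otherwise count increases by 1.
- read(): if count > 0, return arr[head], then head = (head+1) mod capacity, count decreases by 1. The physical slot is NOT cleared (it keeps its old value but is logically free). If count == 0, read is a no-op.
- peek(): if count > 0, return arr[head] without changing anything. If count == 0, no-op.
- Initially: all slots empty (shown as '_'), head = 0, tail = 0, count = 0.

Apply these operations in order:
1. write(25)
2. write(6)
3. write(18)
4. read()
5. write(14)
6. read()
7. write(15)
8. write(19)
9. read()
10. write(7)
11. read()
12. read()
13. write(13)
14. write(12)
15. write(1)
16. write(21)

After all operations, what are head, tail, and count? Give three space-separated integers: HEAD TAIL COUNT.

After op 1 (write(25)): arr=[25 _ _ _ _] head=0 tail=1 count=1
After op 2 (write(6)): arr=[25 6 _ _ _] head=0 tail=2 count=2
After op 3 (write(18)): arr=[25 6 18 _ _] head=0 tail=3 count=3
After op 4 (read()): arr=[25 6 18 _ _] head=1 tail=3 count=2
After op 5 (write(14)): arr=[25 6 18 14 _] head=1 tail=4 count=3
After op 6 (read()): arr=[25 6 18 14 _] head=2 tail=4 count=2
After op 7 (write(15)): arr=[25 6 18 14 15] head=2 tail=0 count=3
After op 8 (write(19)): arr=[19 6 18 14 15] head=2 tail=1 count=4
After op 9 (read()): arr=[19 6 18 14 15] head=3 tail=1 count=3
After op 10 (write(7)): arr=[19 7 18 14 15] head=3 tail=2 count=4
After op 11 (read()): arr=[19 7 18 14 15] head=4 tail=2 count=3
After op 12 (read()): arr=[19 7 18 14 15] head=0 tail=2 count=2
After op 13 (write(13)): arr=[19 7 13 14 15] head=0 tail=3 count=3
After op 14 (write(12)): arr=[19 7 13 12 15] head=0 tail=4 count=4
After op 15 (write(1)): arr=[19 7 13 12 1] head=0 tail=0 count=5
After op 16 (write(21)): arr=[21 7 13 12 1] head=1 tail=1 count=5

Answer: 1 1 5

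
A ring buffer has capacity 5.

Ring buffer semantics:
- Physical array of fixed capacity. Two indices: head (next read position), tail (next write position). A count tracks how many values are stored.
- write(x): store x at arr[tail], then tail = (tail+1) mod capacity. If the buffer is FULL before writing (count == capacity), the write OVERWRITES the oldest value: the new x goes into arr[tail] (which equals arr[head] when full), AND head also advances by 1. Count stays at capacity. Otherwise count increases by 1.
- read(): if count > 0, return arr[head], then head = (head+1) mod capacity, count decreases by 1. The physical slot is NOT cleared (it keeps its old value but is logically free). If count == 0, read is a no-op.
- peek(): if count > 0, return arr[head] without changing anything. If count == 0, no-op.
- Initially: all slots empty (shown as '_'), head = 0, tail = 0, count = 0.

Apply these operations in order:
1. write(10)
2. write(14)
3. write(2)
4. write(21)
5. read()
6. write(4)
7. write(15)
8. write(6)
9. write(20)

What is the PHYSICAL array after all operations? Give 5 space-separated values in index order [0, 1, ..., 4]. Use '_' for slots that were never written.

After op 1 (write(10)): arr=[10 _ _ _ _] head=0 tail=1 count=1
After op 2 (write(14)): arr=[10 14 _ _ _] head=0 tail=2 count=2
After op 3 (write(2)): arr=[10 14 2 _ _] head=0 tail=3 count=3
After op 4 (write(21)): arr=[10 14 2 21 _] head=0 tail=4 count=4
After op 5 (read()): arr=[10 14 2 21 _] head=1 tail=4 count=3
After op 6 (write(4)): arr=[10 14 2 21 4] head=1 tail=0 count=4
After op 7 (write(15)): arr=[15 14 2 21 4] head=1 tail=1 count=5
After op 8 (write(6)): arr=[15 6 2 21 4] head=2 tail=2 count=5
After op 9 (write(20)): arr=[15 6 20 21 4] head=3 tail=3 count=5

Answer: 15 6 20 21 4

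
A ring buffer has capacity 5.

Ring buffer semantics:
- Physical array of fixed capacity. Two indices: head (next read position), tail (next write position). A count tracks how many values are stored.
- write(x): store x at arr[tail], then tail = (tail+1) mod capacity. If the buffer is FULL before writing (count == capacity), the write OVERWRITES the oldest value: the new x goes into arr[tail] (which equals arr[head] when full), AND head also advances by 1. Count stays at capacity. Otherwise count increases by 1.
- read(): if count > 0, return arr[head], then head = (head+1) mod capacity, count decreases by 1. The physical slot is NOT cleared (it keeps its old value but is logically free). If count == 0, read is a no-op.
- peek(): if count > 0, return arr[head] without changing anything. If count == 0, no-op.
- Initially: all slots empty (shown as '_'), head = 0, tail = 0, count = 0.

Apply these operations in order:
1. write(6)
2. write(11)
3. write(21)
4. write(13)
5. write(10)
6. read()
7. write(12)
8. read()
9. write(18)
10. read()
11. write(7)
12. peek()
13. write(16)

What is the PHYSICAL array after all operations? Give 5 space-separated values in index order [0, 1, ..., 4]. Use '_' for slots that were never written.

After op 1 (write(6)): arr=[6 _ _ _ _] head=0 tail=1 count=1
After op 2 (write(11)): arr=[6 11 _ _ _] head=0 tail=2 count=2
After op 3 (write(21)): arr=[6 11 21 _ _] head=0 tail=3 count=3
After op 4 (write(13)): arr=[6 11 21 13 _] head=0 tail=4 count=4
After op 5 (write(10)): arr=[6 11 21 13 10] head=0 tail=0 count=5
After op 6 (read()): arr=[6 11 21 13 10] head=1 tail=0 count=4
After op 7 (write(12)): arr=[12 11 21 13 10] head=1 tail=1 count=5
After op 8 (read()): arr=[12 11 21 13 10] head=2 tail=1 count=4
After op 9 (write(18)): arr=[12 18 21 13 10] head=2 tail=2 count=5
After op 10 (read()): arr=[12 18 21 13 10] head=3 tail=2 count=4
After op 11 (write(7)): arr=[12 18 7 13 10] head=3 tail=3 count=5
After op 12 (peek()): arr=[12 18 7 13 10] head=3 tail=3 count=5
After op 13 (write(16)): arr=[12 18 7 16 10] head=4 tail=4 count=5

Answer: 12 18 7 16 10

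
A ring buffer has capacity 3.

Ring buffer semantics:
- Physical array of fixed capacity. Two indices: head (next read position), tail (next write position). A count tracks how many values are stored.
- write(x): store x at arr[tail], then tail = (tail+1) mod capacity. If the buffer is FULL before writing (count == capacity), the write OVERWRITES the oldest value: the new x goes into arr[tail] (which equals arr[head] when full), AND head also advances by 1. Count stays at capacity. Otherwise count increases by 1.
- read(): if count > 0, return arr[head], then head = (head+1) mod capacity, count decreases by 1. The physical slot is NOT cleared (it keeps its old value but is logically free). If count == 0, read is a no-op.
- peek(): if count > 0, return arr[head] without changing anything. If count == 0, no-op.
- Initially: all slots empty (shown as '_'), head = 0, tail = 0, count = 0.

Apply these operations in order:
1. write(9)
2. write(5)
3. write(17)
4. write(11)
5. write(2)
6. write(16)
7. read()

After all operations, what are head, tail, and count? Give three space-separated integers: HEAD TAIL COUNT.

After op 1 (write(9)): arr=[9 _ _] head=0 tail=1 count=1
After op 2 (write(5)): arr=[9 5 _] head=0 tail=2 count=2
After op 3 (write(17)): arr=[9 5 17] head=0 tail=0 count=3
After op 4 (write(11)): arr=[11 5 17] head=1 tail=1 count=3
After op 5 (write(2)): arr=[11 2 17] head=2 tail=2 count=3
After op 6 (write(16)): arr=[11 2 16] head=0 tail=0 count=3
After op 7 (read()): arr=[11 2 16] head=1 tail=0 count=2

Answer: 1 0 2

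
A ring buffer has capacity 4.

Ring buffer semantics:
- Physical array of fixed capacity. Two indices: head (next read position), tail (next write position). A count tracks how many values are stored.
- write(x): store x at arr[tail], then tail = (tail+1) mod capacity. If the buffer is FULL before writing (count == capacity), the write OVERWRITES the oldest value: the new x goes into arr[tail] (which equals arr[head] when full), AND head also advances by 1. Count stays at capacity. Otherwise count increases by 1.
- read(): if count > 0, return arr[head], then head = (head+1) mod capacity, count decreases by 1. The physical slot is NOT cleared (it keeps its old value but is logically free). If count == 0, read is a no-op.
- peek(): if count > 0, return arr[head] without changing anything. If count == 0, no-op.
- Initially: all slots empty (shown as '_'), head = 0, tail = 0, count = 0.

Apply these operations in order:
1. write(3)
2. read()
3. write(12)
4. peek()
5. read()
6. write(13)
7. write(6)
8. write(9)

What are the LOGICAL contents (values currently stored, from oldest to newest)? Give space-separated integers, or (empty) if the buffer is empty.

Answer: 13 6 9

Derivation:
After op 1 (write(3)): arr=[3 _ _ _] head=0 tail=1 count=1
After op 2 (read()): arr=[3 _ _ _] head=1 tail=1 count=0
After op 3 (write(12)): arr=[3 12 _ _] head=1 tail=2 count=1
After op 4 (peek()): arr=[3 12 _ _] head=1 tail=2 count=1
After op 5 (read()): arr=[3 12 _ _] head=2 tail=2 count=0
After op 6 (write(13)): arr=[3 12 13 _] head=2 tail=3 count=1
After op 7 (write(6)): arr=[3 12 13 6] head=2 tail=0 count=2
After op 8 (write(9)): arr=[9 12 13 6] head=2 tail=1 count=3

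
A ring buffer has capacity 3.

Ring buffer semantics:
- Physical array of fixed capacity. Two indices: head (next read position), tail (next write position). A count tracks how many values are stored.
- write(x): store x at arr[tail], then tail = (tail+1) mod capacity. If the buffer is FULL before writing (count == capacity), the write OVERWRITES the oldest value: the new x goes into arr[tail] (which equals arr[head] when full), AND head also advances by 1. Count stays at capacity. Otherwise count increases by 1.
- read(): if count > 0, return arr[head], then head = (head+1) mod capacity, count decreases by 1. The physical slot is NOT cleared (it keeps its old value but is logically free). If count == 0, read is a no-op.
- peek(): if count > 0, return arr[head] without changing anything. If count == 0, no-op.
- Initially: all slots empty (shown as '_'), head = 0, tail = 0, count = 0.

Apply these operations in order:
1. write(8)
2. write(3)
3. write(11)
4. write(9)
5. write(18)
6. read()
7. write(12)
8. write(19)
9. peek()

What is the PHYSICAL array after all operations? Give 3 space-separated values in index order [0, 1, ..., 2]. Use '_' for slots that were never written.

Answer: 19 18 12

Derivation:
After op 1 (write(8)): arr=[8 _ _] head=0 tail=1 count=1
After op 2 (write(3)): arr=[8 3 _] head=0 tail=2 count=2
After op 3 (write(11)): arr=[8 3 11] head=0 tail=0 count=3
After op 4 (write(9)): arr=[9 3 11] head=1 tail=1 count=3
After op 5 (write(18)): arr=[9 18 11] head=2 tail=2 count=3
After op 6 (read()): arr=[9 18 11] head=0 tail=2 count=2
After op 7 (write(12)): arr=[9 18 12] head=0 tail=0 count=3
After op 8 (write(19)): arr=[19 18 12] head=1 tail=1 count=3
After op 9 (peek()): arr=[19 18 12] head=1 tail=1 count=3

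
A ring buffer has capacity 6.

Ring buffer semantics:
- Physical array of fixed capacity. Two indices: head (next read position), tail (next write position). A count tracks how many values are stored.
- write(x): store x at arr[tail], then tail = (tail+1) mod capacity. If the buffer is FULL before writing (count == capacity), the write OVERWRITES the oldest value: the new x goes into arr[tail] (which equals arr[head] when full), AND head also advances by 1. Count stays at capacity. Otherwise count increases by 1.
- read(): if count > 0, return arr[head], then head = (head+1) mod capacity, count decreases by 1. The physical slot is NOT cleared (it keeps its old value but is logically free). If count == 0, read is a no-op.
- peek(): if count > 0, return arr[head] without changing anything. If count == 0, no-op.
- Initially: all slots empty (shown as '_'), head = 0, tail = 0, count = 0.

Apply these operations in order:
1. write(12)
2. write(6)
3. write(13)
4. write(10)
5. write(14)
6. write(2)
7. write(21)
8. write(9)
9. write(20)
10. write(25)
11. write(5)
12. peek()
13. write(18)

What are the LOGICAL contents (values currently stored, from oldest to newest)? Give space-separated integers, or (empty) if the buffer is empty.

Answer: 21 9 20 25 5 18

Derivation:
After op 1 (write(12)): arr=[12 _ _ _ _ _] head=0 tail=1 count=1
After op 2 (write(6)): arr=[12 6 _ _ _ _] head=0 tail=2 count=2
After op 3 (write(13)): arr=[12 6 13 _ _ _] head=0 tail=3 count=3
After op 4 (write(10)): arr=[12 6 13 10 _ _] head=0 tail=4 count=4
After op 5 (write(14)): arr=[12 6 13 10 14 _] head=0 tail=5 count=5
After op 6 (write(2)): arr=[12 6 13 10 14 2] head=0 tail=0 count=6
After op 7 (write(21)): arr=[21 6 13 10 14 2] head=1 tail=1 count=6
After op 8 (write(9)): arr=[21 9 13 10 14 2] head=2 tail=2 count=6
After op 9 (write(20)): arr=[21 9 20 10 14 2] head=3 tail=3 count=6
After op 10 (write(25)): arr=[21 9 20 25 14 2] head=4 tail=4 count=6
After op 11 (write(5)): arr=[21 9 20 25 5 2] head=5 tail=5 count=6
After op 12 (peek()): arr=[21 9 20 25 5 2] head=5 tail=5 count=6
After op 13 (write(18)): arr=[21 9 20 25 5 18] head=0 tail=0 count=6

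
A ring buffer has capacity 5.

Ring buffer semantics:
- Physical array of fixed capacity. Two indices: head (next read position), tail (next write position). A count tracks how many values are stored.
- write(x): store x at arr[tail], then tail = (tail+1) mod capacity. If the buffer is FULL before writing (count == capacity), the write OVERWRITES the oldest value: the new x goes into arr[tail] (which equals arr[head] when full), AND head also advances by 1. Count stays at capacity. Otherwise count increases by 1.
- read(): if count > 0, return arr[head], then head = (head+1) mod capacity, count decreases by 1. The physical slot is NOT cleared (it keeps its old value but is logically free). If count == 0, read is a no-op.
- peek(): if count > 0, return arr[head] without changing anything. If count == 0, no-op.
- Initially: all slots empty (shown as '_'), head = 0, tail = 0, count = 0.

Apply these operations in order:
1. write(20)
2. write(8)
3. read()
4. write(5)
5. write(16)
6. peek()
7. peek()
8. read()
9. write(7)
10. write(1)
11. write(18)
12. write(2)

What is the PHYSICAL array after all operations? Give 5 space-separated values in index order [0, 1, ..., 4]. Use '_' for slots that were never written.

Answer: 1 18 2 16 7

Derivation:
After op 1 (write(20)): arr=[20 _ _ _ _] head=0 tail=1 count=1
After op 2 (write(8)): arr=[20 8 _ _ _] head=0 tail=2 count=2
After op 3 (read()): arr=[20 8 _ _ _] head=1 tail=2 count=1
After op 4 (write(5)): arr=[20 8 5 _ _] head=1 tail=3 count=2
After op 5 (write(16)): arr=[20 8 5 16 _] head=1 tail=4 count=3
After op 6 (peek()): arr=[20 8 5 16 _] head=1 tail=4 count=3
After op 7 (peek()): arr=[20 8 5 16 _] head=1 tail=4 count=3
After op 8 (read()): arr=[20 8 5 16 _] head=2 tail=4 count=2
After op 9 (write(7)): arr=[20 8 5 16 7] head=2 tail=0 count=3
After op 10 (write(1)): arr=[1 8 5 16 7] head=2 tail=1 count=4
After op 11 (write(18)): arr=[1 18 5 16 7] head=2 tail=2 count=5
After op 12 (write(2)): arr=[1 18 2 16 7] head=3 tail=3 count=5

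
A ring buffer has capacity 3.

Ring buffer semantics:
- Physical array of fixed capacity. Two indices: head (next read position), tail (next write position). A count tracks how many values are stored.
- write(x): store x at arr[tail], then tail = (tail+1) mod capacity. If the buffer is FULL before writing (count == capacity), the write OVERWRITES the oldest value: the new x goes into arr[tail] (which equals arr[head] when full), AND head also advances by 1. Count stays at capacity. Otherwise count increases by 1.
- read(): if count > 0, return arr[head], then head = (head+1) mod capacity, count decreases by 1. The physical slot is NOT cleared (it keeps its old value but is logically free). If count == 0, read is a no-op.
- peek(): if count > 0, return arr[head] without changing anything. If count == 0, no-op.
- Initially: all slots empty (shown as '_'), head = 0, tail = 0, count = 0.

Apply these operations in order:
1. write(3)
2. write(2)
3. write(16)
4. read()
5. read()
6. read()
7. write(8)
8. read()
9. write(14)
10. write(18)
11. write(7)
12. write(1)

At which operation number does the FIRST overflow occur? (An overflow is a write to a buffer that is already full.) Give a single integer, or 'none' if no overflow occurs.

Answer: 12

Derivation:
After op 1 (write(3)): arr=[3 _ _] head=0 tail=1 count=1
After op 2 (write(2)): arr=[3 2 _] head=0 tail=2 count=2
After op 3 (write(16)): arr=[3 2 16] head=0 tail=0 count=3
After op 4 (read()): arr=[3 2 16] head=1 tail=0 count=2
After op 5 (read()): arr=[3 2 16] head=2 tail=0 count=1
After op 6 (read()): arr=[3 2 16] head=0 tail=0 count=0
After op 7 (write(8)): arr=[8 2 16] head=0 tail=1 count=1
After op 8 (read()): arr=[8 2 16] head=1 tail=1 count=0
After op 9 (write(14)): arr=[8 14 16] head=1 tail=2 count=1
After op 10 (write(18)): arr=[8 14 18] head=1 tail=0 count=2
After op 11 (write(7)): arr=[7 14 18] head=1 tail=1 count=3
After op 12 (write(1)): arr=[7 1 18] head=2 tail=2 count=3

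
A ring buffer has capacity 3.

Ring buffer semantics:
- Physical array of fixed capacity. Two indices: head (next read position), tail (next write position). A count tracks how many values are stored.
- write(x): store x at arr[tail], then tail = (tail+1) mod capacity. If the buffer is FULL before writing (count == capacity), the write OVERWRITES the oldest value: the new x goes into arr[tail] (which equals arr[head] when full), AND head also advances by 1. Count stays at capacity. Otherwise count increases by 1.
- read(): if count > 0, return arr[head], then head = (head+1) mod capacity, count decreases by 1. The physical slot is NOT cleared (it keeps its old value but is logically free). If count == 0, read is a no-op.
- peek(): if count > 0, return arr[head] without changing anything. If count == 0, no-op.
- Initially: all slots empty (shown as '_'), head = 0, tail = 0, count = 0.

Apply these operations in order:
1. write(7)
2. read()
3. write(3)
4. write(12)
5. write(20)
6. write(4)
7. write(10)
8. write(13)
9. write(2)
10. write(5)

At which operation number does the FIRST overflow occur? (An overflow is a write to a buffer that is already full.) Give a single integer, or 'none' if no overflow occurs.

After op 1 (write(7)): arr=[7 _ _] head=0 tail=1 count=1
After op 2 (read()): arr=[7 _ _] head=1 tail=1 count=0
After op 3 (write(3)): arr=[7 3 _] head=1 tail=2 count=1
After op 4 (write(12)): arr=[7 3 12] head=1 tail=0 count=2
After op 5 (write(20)): arr=[20 3 12] head=1 tail=1 count=3
After op 6 (write(4)): arr=[20 4 12] head=2 tail=2 count=3
After op 7 (write(10)): arr=[20 4 10] head=0 tail=0 count=3
After op 8 (write(13)): arr=[13 4 10] head=1 tail=1 count=3
After op 9 (write(2)): arr=[13 2 10] head=2 tail=2 count=3
After op 10 (write(5)): arr=[13 2 5] head=0 tail=0 count=3

Answer: 6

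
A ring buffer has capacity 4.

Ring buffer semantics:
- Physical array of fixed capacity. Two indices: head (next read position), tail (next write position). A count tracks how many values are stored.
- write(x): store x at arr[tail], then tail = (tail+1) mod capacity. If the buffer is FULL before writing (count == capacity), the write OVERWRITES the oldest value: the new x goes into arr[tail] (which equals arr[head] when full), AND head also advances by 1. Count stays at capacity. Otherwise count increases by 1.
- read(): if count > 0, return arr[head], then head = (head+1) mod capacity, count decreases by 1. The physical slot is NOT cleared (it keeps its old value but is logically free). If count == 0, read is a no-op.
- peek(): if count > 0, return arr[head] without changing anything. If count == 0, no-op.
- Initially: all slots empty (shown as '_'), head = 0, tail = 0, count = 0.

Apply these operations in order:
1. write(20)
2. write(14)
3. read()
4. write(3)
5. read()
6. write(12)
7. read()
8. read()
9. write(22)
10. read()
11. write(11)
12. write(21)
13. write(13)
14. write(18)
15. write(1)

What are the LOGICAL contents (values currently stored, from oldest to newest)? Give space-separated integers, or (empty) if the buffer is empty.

After op 1 (write(20)): arr=[20 _ _ _] head=0 tail=1 count=1
After op 2 (write(14)): arr=[20 14 _ _] head=0 tail=2 count=2
After op 3 (read()): arr=[20 14 _ _] head=1 tail=2 count=1
After op 4 (write(3)): arr=[20 14 3 _] head=1 tail=3 count=2
After op 5 (read()): arr=[20 14 3 _] head=2 tail=3 count=1
After op 6 (write(12)): arr=[20 14 3 12] head=2 tail=0 count=2
After op 7 (read()): arr=[20 14 3 12] head=3 tail=0 count=1
After op 8 (read()): arr=[20 14 3 12] head=0 tail=0 count=0
After op 9 (write(22)): arr=[22 14 3 12] head=0 tail=1 count=1
After op 10 (read()): arr=[22 14 3 12] head=1 tail=1 count=0
After op 11 (write(11)): arr=[22 11 3 12] head=1 tail=2 count=1
After op 12 (write(21)): arr=[22 11 21 12] head=1 tail=3 count=2
After op 13 (write(13)): arr=[22 11 21 13] head=1 tail=0 count=3
After op 14 (write(18)): arr=[18 11 21 13] head=1 tail=1 count=4
After op 15 (write(1)): arr=[18 1 21 13] head=2 tail=2 count=4

Answer: 21 13 18 1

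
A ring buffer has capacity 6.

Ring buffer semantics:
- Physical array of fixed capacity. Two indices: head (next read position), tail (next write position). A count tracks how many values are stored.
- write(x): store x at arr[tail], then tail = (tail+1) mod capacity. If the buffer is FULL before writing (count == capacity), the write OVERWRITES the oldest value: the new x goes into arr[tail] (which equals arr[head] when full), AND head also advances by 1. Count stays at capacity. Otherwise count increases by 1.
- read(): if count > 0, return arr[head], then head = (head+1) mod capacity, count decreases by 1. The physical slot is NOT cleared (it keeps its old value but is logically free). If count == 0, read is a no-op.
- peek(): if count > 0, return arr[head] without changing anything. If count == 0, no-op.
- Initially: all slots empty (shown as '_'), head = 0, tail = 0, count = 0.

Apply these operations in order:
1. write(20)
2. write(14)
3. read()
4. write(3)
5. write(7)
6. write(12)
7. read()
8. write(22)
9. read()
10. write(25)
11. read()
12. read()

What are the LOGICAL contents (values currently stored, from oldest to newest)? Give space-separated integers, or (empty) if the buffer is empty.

Answer: 22 25

Derivation:
After op 1 (write(20)): arr=[20 _ _ _ _ _] head=0 tail=1 count=1
After op 2 (write(14)): arr=[20 14 _ _ _ _] head=0 tail=2 count=2
After op 3 (read()): arr=[20 14 _ _ _ _] head=1 tail=2 count=1
After op 4 (write(3)): arr=[20 14 3 _ _ _] head=1 tail=3 count=2
After op 5 (write(7)): arr=[20 14 3 7 _ _] head=1 tail=4 count=3
After op 6 (write(12)): arr=[20 14 3 7 12 _] head=1 tail=5 count=4
After op 7 (read()): arr=[20 14 3 7 12 _] head=2 tail=5 count=3
After op 8 (write(22)): arr=[20 14 3 7 12 22] head=2 tail=0 count=4
After op 9 (read()): arr=[20 14 3 7 12 22] head=3 tail=0 count=3
After op 10 (write(25)): arr=[25 14 3 7 12 22] head=3 tail=1 count=4
After op 11 (read()): arr=[25 14 3 7 12 22] head=4 tail=1 count=3
After op 12 (read()): arr=[25 14 3 7 12 22] head=5 tail=1 count=2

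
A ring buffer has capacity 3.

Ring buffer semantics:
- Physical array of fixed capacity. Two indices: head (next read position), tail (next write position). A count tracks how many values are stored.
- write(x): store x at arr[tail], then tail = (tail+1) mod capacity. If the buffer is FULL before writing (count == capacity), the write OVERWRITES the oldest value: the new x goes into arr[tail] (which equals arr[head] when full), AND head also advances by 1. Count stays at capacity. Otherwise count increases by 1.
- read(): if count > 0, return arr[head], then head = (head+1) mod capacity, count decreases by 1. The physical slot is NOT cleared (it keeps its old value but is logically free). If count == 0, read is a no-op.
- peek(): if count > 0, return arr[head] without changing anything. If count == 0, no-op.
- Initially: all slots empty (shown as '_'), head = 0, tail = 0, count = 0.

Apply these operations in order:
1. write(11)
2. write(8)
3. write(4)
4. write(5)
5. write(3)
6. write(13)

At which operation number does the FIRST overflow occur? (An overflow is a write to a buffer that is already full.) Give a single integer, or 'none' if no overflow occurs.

After op 1 (write(11)): arr=[11 _ _] head=0 tail=1 count=1
After op 2 (write(8)): arr=[11 8 _] head=0 tail=2 count=2
After op 3 (write(4)): arr=[11 8 4] head=0 tail=0 count=3
After op 4 (write(5)): arr=[5 8 4] head=1 tail=1 count=3
After op 5 (write(3)): arr=[5 3 4] head=2 tail=2 count=3
After op 6 (write(13)): arr=[5 3 13] head=0 tail=0 count=3

Answer: 4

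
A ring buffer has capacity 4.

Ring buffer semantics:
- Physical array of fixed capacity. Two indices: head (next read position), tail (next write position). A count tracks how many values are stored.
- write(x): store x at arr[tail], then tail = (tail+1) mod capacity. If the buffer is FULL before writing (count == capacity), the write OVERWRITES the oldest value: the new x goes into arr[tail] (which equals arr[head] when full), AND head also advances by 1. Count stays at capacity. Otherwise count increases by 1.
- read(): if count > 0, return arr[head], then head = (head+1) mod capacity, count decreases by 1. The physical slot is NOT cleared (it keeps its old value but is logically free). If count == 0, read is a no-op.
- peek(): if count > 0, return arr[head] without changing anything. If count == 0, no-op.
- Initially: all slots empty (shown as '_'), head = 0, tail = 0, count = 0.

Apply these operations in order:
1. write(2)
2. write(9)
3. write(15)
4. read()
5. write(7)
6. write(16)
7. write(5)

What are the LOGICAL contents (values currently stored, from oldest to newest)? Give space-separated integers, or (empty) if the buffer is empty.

Answer: 15 7 16 5

Derivation:
After op 1 (write(2)): arr=[2 _ _ _] head=0 tail=1 count=1
After op 2 (write(9)): arr=[2 9 _ _] head=0 tail=2 count=2
After op 3 (write(15)): arr=[2 9 15 _] head=0 tail=3 count=3
After op 4 (read()): arr=[2 9 15 _] head=1 tail=3 count=2
After op 5 (write(7)): arr=[2 9 15 7] head=1 tail=0 count=3
After op 6 (write(16)): arr=[16 9 15 7] head=1 tail=1 count=4
After op 7 (write(5)): arr=[16 5 15 7] head=2 tail=2 count=4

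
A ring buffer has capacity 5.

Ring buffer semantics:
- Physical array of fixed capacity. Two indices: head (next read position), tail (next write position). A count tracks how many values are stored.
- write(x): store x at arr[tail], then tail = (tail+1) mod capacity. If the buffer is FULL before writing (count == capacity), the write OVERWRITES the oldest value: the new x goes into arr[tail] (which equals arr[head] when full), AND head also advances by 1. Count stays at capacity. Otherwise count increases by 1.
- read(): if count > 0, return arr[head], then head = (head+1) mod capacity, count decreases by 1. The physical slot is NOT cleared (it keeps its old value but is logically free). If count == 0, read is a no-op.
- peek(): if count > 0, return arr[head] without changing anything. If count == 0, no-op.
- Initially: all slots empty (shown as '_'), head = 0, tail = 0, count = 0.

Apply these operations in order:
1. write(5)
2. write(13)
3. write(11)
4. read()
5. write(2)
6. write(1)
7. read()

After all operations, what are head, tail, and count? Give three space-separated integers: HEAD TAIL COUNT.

After op 1 (write(5)): arr=[5 _ _ _ _] head=0 tail=1 count=1
After op 2 (write(13)): arr=[5 13 _ _ _] head=0 tail=2 count=2
After op 3 (write(11)): arr=[5 13 11 _ _] head=0 tail=3 count=3
After op 4 (read()): arr=[5 13 11 _ _] head=1 tail=3 count=2
After op 5 (write(2)): arr=[5 13 11 2 _] head=1 tail=4 count=3
After op 6 (write(1)): arr=[5 13 11 2 1] head=1 tail=0 count=4
After op 7 (read()): arr=[5 13 11 2 1] head=2 tail=0 count=3

Answer: 2 0 3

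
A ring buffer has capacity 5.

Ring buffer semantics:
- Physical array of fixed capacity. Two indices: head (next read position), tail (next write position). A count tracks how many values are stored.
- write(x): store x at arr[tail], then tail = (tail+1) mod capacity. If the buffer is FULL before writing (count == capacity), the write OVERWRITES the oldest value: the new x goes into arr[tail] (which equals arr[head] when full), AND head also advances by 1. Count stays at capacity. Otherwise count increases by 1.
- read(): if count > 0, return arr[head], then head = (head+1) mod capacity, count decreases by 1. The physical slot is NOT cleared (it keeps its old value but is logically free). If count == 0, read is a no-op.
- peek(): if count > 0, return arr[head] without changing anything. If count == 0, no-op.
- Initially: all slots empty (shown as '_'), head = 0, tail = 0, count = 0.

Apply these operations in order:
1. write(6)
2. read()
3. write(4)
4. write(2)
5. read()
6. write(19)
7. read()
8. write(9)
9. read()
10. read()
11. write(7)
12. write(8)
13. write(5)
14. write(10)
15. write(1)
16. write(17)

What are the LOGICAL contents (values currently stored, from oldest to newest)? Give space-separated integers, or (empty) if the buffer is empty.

Answer: 8 5 10 1 17

Derivation:
After op 1 (write(6)): arr=[6 _ _ _ _] head=0 tail=1 count=1
After op 2 (read()): arr=[6 _ _ _ _] head=1 tail=1 count=0
After op 3 (write(4)): arr=[6 4 _ _ _] head=1 tail=2 count=1
After op 4 (write(2)): arr=[6 4 2 _ _] head=1 tail=3 count=2
After op 5 (read()): arr=[6 4 2 _ _] head=2 tail=3 count=1
After op 6 (write(19)): arr=[6 4 2 19 _] head=2 tail=4 count=2
After op 7 (read()): arr=[6 4 2 19 _] head=3 tail=4 count=1
After op 8 (write(9)): arr=[6 4 2 19 9] head=3 tail=0 count=2
After op 9 (read()): arr=[6 4 2 19 9] head=4 tail=0 count=1
After op 10 (read()): arr=[6 4 2 19 9] head=0 tail=0 count=0
After op 11 (write(7)): arr=[7 4 2 19 9] head=0 tail=1 count=1
After op 12 (write(8)): arr=[7 8 2 19 9] head=0 tail=2 count=2
After op 13 (write(5)): arr=[7 8 5 19 9] head=0 tail=3 count=3
After op 14 (write(10)): arr=[7 8 5 10 9] head=0 tail=4 count=4
After op 15 (write(1)): arr=[7 8 5 10 1] head=0 tail=0 count=5
After op 16 (write(17)): arr=[17 8 5 10 1] head=1 tail=1 count=5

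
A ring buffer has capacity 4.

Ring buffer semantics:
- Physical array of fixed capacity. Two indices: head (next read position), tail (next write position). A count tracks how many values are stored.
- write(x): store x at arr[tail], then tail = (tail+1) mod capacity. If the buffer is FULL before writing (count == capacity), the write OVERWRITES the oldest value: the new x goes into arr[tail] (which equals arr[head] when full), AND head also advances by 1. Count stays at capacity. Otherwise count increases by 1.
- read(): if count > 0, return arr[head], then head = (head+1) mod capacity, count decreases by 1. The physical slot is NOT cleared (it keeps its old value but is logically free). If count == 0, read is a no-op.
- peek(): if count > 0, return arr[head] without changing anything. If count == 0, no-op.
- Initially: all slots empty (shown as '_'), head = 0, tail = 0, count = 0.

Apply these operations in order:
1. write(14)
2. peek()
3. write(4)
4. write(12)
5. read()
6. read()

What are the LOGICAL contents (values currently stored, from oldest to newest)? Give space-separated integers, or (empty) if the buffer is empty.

Answer: 12

Derivation:
After op 1 (write(14)): arr=[14 _ _ _] head=0 tail=1 count=1
After op 2 (peek()): arr=[14 _ _ _] head=0 tail=1 count=1
After op 3 (write(4)): arr=[14 4 _ _] head=0 tail=2 count=2
After op 4 (write(12)): arr=[14 4 12 _] head=0 tail=3 count=3
After op 5 (read()): arr=[14 4 12 _] head=1 tail=3 count=2
After op 6 (read()): arr=[14 4 12 _] head=2 tail=3 count=1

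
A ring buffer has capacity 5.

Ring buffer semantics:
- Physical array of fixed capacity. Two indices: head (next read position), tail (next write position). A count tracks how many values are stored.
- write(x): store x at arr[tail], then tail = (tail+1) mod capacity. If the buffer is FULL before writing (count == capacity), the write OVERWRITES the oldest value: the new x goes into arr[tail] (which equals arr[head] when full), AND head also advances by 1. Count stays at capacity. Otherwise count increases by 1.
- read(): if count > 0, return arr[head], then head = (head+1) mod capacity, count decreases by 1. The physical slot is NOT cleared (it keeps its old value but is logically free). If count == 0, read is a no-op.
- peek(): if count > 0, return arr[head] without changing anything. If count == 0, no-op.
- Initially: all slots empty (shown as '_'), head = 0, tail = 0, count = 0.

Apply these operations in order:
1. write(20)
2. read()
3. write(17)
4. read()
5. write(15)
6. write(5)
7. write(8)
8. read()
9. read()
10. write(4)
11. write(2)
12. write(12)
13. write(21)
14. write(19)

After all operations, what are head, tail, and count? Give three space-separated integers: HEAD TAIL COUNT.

Answer: 0 0 5

Derivation:
After op 1 (write(20)): arr=[20 _ _ _ _] head=0 tail=1 count=1
After op 2 (read()): arr=[20 _ _ _ _] head=1 tail=1 count=0
After op 3 (write(17)): arr=[20 17 _ _ _] head=1 tail=2 count=1
After op 4 (read()): arr=[20 17 _ _ _] head=2 tail=2 count=0
After op 5 (write(15)): arr=[20 17 15 _ _] head=2 tail=3 count=1
After op 6 (write(5)): arr=[20 17 15 5 _] head=2 tail=4 count=2
After op 7 (write(8)): arr=[20 17 15 5 8] head=2 tail=0 count=3
After op 8 (read()): arr=[20 17 15 5 8] head=3 tail=0 count=2
After op 9 (read()): arr=[20 17 15 5 8] head=4 tail=0 count=1
After op 10 (write(4)): arr=[4 17 15 5 8] head=4 tail=1 count=2
After op 11 (write(2)): arr=[4 2 15 5 8] head=4 tail=2 count=3
After op 12 (write(12)): arr=[4 2 12 5 8] head=4 tail=3 count=4
After op 13 (write(21)): arr=[4 2 12 21 8] head=4 tail=4 count=5
After op 14 (write(19)): arr=[4 2 12 21 19] head=0 tail=0 count=5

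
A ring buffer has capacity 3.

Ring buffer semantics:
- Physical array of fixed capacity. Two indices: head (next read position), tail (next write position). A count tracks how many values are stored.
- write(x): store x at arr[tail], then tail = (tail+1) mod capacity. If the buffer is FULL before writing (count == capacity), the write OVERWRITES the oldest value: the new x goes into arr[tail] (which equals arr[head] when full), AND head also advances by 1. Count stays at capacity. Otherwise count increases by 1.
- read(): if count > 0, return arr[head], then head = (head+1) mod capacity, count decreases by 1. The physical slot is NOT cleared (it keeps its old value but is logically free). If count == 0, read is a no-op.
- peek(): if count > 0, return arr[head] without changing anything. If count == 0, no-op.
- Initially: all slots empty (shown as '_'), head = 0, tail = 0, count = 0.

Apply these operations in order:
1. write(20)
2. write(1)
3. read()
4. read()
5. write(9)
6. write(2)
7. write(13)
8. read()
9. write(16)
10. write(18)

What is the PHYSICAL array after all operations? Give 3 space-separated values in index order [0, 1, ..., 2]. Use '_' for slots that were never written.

After op 1 (write(20)): arr=[20 _ _] head=0 tail=1 count=1
After op 2 (write(1)): arr=[20 1 _] head=0 tail=2 count=2
After op 3 (read()): arr=[20 1 _] head=1 tail=2 count=1
After op 4 (read()): arr=[20 1 _] head=2 tail=2 count=0
After op 5 (write(9)): arr=[20 1 9] head=2 tail=0 count=1
After op 6 (write(2)): arr=[2 1 9] head=2 tail=1 count=2
After op 7 (write(13)): arr=[2 13 9] head=2 tail=2 count=3
After op 8 (read()): arr=[2 13 9] head=0 tail=2 count=2
After op 9 (write(16)): arr=[2 13 16] head=0 tail=0 count=3
After op 10 (write(18)): arr=[18 13 16] head=1 tail=1 count=3

Answer: 18 13 16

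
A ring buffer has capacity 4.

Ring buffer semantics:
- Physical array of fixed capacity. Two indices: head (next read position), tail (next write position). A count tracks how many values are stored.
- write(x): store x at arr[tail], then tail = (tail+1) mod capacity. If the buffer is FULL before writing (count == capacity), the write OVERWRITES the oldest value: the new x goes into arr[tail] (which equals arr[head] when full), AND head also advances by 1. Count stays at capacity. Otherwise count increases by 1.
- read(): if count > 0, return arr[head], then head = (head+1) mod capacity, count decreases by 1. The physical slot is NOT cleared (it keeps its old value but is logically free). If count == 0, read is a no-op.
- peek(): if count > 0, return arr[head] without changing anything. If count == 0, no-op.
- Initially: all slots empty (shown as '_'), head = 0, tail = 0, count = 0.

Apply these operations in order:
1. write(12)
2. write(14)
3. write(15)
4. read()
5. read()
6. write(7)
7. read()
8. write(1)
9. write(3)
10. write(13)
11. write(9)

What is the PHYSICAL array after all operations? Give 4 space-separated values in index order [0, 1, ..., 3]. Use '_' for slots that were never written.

After op 1 (write(12)): arr=[12 _ _ _] head=0 tail=1 count=1
After op 2 (write(14)): arr=[12 14 _ _] head=0 tail=2 count=2
After op 3 (write(15)): arr=[12 14 15 _] head=0 tail=3 count=3
After op 4 (read()): arr=[12 14 15 _] head=1 tail=3 count=2
After op 5 (read()): arr=[12 14 15 _] head=2 tail=3 count=1
After op 6 (write(7)): arr=[12 14 15 7] head=2 tail=0 count=2
After op 7 (read()): arr=[12 14 15 7] head=3 tail=0 count=1
After op 8 (write(1)): arr=[1 14 15 7] head=3 tail=1 count=2
After op 9 (write(3)): arr=[1 3 15 7] head=3 tail=2 count=3
After op 10 (write(13)): arr=[1 3 13 7] head=3 tail=3 count=4
After op 11 (write(9)): arr=[1 3 13 9] head=0 tail=0 count=4

Answer: 1 3 13 9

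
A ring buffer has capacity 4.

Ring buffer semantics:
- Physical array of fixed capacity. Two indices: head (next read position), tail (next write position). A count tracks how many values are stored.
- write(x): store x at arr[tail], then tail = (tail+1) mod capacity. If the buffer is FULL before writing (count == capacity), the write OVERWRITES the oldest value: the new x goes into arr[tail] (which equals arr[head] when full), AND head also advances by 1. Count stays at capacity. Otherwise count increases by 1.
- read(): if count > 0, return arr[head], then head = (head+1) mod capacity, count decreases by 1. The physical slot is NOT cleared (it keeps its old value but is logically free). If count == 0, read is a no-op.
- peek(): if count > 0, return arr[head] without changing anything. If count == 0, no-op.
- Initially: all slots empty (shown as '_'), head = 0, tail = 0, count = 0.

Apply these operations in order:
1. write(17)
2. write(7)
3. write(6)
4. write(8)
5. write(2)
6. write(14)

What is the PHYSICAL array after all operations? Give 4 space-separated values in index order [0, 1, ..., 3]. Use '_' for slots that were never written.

After op 1 (write(17)): arr=[17 _ _ _] head=0 tail=1 count=1
After op 2 (write(7)): arr=[17 7 _ _] head=0 tail=2 count=2
After op 3 (write(6)): arr=[17 7 6 _] head=0 tail=3 count=3
After op 4 (write(8)): arr=[17 7 6 8] head=0 tail=0 count=4
After op 5 (write(2)): arr=[2 7 6 8] head=1 tail=1 count=4
After op 6 (write(14)): arr=[2 14 6 8] head=2 tail=2 count=4

Answer: 2 14 6 8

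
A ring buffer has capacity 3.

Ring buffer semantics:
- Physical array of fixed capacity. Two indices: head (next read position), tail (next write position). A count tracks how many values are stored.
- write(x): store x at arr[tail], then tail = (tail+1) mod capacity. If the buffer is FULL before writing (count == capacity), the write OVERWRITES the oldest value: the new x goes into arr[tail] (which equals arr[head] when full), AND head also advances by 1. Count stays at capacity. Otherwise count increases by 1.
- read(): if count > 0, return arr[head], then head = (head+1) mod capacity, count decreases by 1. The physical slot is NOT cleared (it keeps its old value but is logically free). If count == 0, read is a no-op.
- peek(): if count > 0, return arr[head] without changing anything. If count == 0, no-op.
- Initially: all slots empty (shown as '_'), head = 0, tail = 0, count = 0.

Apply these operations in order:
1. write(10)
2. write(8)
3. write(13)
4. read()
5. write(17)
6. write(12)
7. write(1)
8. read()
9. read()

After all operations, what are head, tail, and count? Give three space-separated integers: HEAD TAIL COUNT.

After op 1 (write(10)): arr=[10 _ _] head=0 tail=1 count=1
After op 2 (write(8)): arr=[10 8 _] head=0 tail=2 count=2
After op 3 (write(13)): arr=[10 8 13] head=0 tail=0 count=3
After op 4 (read()): arr=[10 8 13] head=1 tail=0 count=2
After op 5 (write(17)): arr=[17 8 13] head=1 tail=1 count=3
After op 6 (write(12)): arr=[17 12 13] head=2 tail=2 count=3
After op 7 (write(1)): arr=[17 12 1] head=0 tail=0 count=3
After op 8 (read()): arr=[17 12 1] head=1 tail=0 count=2
After op 9 (read()): arr=[17 12 1] head=2 tail=0 count=1

Answer: 2 0 1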